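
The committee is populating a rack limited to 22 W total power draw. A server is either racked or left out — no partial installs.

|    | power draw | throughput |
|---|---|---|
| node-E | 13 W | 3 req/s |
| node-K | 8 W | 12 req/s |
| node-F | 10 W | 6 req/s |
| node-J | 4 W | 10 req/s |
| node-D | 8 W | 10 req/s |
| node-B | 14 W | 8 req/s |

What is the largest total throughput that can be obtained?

32

Allowing fractional choices, the relaxed optimum would be about 33.2, but servers are indivisible.
node-K + node-J + node-D: power draw 8 + 4 + 8 = 20 ≤ 22, throughput 12 + 10 + 10 = 32.
node-K + node-F + node-J: power draw 8 + 10 + 4 = 22 ≤ 22, throughput 12 + 6 + 10 = 28.
node-F + node-J + node-D: power draw 10 + 4 + 8 = 22 ≤ 22, throughput 6 + 10 + 10 = 26.
Best is node-K, node-J, and node-D with total throughput 32.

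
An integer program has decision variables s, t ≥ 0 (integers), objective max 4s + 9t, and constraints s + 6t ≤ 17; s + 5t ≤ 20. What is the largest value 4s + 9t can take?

(s,t)=(17,0): 1·17+6·0=17≤17, 1·17+5·0=17≤20, objective 68.
(s,t)=(16,0): 1·16+6·0=16≤17, 1·16+5·0=16≤20, objective 64.
No feasible integer point exceeds 68.

68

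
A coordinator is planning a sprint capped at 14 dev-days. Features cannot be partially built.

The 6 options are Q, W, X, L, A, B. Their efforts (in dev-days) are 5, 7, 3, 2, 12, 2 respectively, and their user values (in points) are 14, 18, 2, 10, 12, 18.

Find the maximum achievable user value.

50

Allowing fractional choices, the relaxed optimum would be about 54.9, but features are indivisible.
W + X + L + B: effort 7 + 3 + 2 + 2 = 14 ≤ 14, user value 18 + 2 + 10 + 18 = 48.
Q + W + B: effort 5 + 7 + 2 = 14 ≤ 14, user value 14 + 18 + 18 = 50.
Best is Q, W, and B with total user value 50.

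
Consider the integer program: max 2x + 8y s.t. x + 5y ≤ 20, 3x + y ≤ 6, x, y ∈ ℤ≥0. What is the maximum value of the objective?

(x,y)=(0,4): 1·0+5·4=20≤20, 3·0+1·4=4≤6, objective 32.
(x,y)=(1,3): 1·1+5·3=16≤20, 3·1+1·3=6≤6, objective 26.
The best lattice point is (0,4), giving 32.

32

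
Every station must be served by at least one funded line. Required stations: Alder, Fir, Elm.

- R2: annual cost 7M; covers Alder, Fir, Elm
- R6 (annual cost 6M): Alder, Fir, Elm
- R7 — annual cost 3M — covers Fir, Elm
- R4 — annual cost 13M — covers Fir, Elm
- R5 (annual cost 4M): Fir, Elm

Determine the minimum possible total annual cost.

This is an integer covering problem.
The greedy cost-per-new-station heuristic would pick R7 and R6 for 9, but a cheaper cover exists.
R6 alone covers Alder, Fir, Elm — every station.
Total annual cost: 6.
No cover costs less than 6.

6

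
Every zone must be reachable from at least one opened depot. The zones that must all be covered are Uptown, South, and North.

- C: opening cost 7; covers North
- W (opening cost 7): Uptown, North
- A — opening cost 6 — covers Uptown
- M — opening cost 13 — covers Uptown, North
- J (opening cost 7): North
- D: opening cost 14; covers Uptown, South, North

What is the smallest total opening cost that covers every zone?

14

This is a weighted set-cover instance.
The greedy cost-per-new-zone heuristic would pick W and D for 21, but a cheaper cover exists.
D alone covers Uptown, South, North — every zone.
Total opening cost: 14.
No cover costs less than 14.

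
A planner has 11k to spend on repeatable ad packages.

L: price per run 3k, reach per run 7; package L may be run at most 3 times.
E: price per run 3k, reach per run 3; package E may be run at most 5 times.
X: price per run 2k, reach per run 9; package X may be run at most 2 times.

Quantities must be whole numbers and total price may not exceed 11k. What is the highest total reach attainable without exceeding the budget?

32

This is a bounded integer knapsack.
Take 2×L and 2×X: price 10 ≤ 11, reach 2·7 + 2·9 = 32.
X has the best ratio (9/2) and is taken to its limit of 2; remaining capacity is filled optimally with the others.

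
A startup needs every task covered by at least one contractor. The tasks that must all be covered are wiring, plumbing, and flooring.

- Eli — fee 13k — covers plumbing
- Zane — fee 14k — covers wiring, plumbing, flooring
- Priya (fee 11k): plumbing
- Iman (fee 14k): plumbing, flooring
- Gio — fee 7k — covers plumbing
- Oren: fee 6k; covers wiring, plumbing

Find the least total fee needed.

This is a weighted set-cover instance.
The greedy cost-per-new-task heuristic would pick Oren and Zane for 20, but a cheaper cover exists.
Zane alone covers wiring, plumbing, flooring — every task.
Total fee: 14.
No cover costs less than 14.

14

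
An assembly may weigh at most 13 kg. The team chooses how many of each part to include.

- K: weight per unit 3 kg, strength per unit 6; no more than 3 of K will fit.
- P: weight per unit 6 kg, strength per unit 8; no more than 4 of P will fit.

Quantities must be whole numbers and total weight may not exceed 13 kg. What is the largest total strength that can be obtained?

2×K and 1×P: weight 12 ≤ 13, strength 2·6 + 1·8 = 20.
3×K: weight 9 ≤ 13, strength 3·6 = 18.
Best is 20.

20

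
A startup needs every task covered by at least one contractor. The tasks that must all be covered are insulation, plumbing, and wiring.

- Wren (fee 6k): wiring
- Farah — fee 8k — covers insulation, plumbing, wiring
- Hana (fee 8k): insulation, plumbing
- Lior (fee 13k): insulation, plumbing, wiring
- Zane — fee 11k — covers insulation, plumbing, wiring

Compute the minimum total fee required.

Farah alone covers insulation, plumbing, wiring — every task.
Total fee: 8.

8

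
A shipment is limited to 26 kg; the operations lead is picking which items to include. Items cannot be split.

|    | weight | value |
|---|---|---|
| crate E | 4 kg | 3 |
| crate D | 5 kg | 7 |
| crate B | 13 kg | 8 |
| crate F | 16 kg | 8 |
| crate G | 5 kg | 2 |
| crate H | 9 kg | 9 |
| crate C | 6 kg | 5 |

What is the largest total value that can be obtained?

Allowing fractional choices, the relaxed optimum would be about 25.2, but items are indivisible.
crate D + crate H + crate C: weight 5 + 9 + 6 = 20 ≤ 26, value 7 + 9 + 5 = 21.
crate E + crate D + crate H + crate C: weight 4 + 5 + 9 + 6 = 24 ≤ 26, value 3 + 7 + 9 + 5 = 24.
crate D + crate G + crate H + crate C: weight 5 + 5 + 9 + 6 = 25 ≤ 26, value 7 + 2 + 9 + 5 = 23.
Best is crate E, crate D, crate H, and crate C with total value 24.

24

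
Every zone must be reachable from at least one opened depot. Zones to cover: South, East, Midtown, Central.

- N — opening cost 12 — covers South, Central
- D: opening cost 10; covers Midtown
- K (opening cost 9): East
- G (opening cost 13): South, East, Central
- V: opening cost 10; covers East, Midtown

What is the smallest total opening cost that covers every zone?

The greedy cost-per-new-zone heuristic would pick G and D for 23, but a cheaper cover exists.
Choose N and V: together they cover South, East, Midtown, Central — every zone.
Total opening cost: 12 + 10 = 22.
No cover costs less than 22.

22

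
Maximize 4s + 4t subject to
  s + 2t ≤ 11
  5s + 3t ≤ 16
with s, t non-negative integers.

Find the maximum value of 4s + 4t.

(s,t)=(0,5): 1·0+2·5=10≤11, 5·0+3·5=15≤16, objective 20.
(s,t)=(0,4): 1·0+2·4=8≤11, 5·0+3·4=12≤16, objective 16.
The best lattice point is (0,5), giving 20.

20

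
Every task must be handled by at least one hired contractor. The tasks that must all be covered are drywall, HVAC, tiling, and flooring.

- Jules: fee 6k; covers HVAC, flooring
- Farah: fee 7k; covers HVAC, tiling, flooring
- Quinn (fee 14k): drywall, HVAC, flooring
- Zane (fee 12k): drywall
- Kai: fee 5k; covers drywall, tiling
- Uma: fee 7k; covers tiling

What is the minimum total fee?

11

The greedy cost-per-new-task heuristic would pick Farah and Kai for 12, but a cheaper cover exists.
Choose Jules and Kai: together they cover drywall, HVAC, tiling, flooring — every task.
Total fee: 6 + 5 = 11.
No cover costs less than 11.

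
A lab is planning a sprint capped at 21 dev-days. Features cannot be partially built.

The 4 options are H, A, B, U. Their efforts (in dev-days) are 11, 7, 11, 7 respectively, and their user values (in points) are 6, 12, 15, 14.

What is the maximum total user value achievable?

Allowing fractional choices, the relaxed optimum would be about 35.5, but features are indivisible.
A + B: effort 7 + 11 = 18 ≤ 21, user value 12 + 15 = 27.
B + U: effort 11 + 7 = 18 ≤ 21, user value 15 + 14 = 29.
A + U: effort 7 + 7 = 14 ≤ 21, user value 12 + 14 = 26.
Best is B and U with total user value 29.

29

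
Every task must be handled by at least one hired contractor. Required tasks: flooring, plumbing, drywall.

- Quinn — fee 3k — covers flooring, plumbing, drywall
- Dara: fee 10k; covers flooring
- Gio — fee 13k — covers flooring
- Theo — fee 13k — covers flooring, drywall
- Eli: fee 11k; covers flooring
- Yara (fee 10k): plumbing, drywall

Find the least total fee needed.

3

This is a weighted set-cover instance.
Quinn alone covers flooring, plumbing, drywall — every task.
Total fee: 3.
No cover costs less than 3.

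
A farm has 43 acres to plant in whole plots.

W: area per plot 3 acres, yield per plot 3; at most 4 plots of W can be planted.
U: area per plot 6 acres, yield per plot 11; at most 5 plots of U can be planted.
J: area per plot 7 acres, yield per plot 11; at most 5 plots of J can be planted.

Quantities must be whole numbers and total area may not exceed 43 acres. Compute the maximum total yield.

72

Take 2×W, 5×U, and 1×J: area 43 ≤ 43, yield 2·3 + 5·11 + 1·11 = 72.
U has the best ratio (11/6) and is taken to its limit of 5; remaining capacity is filled optimally with the others.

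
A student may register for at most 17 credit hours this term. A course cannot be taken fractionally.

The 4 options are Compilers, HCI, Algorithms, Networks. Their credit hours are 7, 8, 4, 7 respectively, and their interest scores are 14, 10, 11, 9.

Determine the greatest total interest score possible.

Compilers + Networks: credit hours 7 + 7 = 14 ≤ 17, interest score 14 + 9 = 23.
Compilers + Algorithms: credit hours 7 + 4 = 11 ≤ 17, interest score 14 + 11 = 25.
Compilers + HCI: credit hours 7 + 8 = 15 ≤ 17, interest score 14 + 10 = 24.
Best is Compilers and Algorithms with total interest score 25.

25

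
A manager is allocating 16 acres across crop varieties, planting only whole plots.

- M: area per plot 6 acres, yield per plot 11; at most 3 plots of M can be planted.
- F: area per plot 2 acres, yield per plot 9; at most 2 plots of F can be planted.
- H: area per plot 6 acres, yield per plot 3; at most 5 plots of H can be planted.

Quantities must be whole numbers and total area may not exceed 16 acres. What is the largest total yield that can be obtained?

This is a bounded integer knapsack.
F has the best ratio (9/2); taking only F gives at most 2×9 = 18 (stopped by the supply cap of 2).
Mixing does better — 2×M and 2×F: area 16 ≤ 16, yield 2·11 + 2·9 = 40.

40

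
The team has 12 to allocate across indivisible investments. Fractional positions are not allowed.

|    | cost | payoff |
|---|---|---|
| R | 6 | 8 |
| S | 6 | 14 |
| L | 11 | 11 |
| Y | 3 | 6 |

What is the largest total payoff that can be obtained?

S: cost 6 ≤ 12, payoff 14.
R + S: cost 6 + 6 = 12 ≤ 12, payoff 8 + 14 = 22.
S + Y: cost 6 + 3 = 9 ≤ 12, payoff 14 + 6 = 20.
Best is R and S with total payoff 22.

22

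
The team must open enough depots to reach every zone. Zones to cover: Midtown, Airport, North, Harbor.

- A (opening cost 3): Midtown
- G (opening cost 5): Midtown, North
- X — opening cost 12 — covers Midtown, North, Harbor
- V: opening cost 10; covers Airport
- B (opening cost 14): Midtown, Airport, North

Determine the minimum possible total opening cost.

The greedy cost-per-new-zone heuristic would pick G, V, and X for 27, but a cheaper cover exists.
Choose X and V: together they cover Midtown, Airport, North, Harbor — every zone.
Total opening cost: 12 + 10 = 22.
No cover costs less than 22.

22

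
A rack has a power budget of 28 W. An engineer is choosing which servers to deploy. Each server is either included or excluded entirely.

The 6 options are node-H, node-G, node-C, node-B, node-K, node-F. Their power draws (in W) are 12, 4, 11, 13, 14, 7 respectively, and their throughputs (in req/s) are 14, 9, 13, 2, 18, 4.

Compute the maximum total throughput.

36

Allowing fractional choices, the relaxed optimum would be about 38.8, but servers are indivisible.
node-H + node-G + node-C: power draw 12 + 4 + 11 = 27 ≤ 28, throughput 14 + 9 + 13 = 36.
node-H + node-K: power draw 12 + 14 = 26 ≤ 28, throughput 14 + 18 = 32.
Best is node-H, node-G, and node-C with total throughput 36.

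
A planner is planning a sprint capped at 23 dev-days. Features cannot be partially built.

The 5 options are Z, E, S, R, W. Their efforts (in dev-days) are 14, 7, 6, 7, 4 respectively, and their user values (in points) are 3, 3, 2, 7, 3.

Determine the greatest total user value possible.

13

Take E, R, and W: effort 7 + 7 + 4 = 18 ≤ 23, user value 3 + 7 + 3 = 13.
No other feasible combination does better.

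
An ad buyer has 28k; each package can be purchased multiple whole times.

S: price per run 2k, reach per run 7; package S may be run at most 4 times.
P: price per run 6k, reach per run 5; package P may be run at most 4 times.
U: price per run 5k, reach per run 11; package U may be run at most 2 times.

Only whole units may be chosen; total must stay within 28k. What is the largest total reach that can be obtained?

55

Take 4×S, 1×P, and 2×U: price 24 ≤ 28, reach 4·7 + 1·5 + 2·11 = 55.
S has the best ratio (7/2) and is taken to its limit of 4; remaining capacity is filled optimally with the others.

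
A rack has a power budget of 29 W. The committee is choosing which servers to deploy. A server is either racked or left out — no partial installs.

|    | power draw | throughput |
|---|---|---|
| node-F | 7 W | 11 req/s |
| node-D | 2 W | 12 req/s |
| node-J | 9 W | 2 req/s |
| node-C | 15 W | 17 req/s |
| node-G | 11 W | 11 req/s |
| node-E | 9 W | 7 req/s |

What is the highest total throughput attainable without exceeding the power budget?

This is an integer program with binary decision variables.
node-D + node-C + node-G: power draw 2 + 15 + 11 = 28 ≤ 29, throughput 12 + 17 + 11 = 40.
node-F + node-D + node-G + node-E: power draw 7 + 2 + 11 + 9 = 29 ≤ 29, throughput 11 + 12 + 11 + 7 = 41.
node-F + node-D + node-C: power draw 7 + 2 + 15 = 24 ≤ 29, throughput 11 + 12 + 17 = 40.
Best is node-F, node-D, node-G, and node-E with total throughput 41.

41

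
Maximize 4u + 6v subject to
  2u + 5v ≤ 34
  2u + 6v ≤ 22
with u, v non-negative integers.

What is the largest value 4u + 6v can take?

44

(u,v)=(11,0) is feasible, giving 44.
(u,v)=(10,0) is feasible, giving 40.
Maximum is 44 at (u,v)=(11,0).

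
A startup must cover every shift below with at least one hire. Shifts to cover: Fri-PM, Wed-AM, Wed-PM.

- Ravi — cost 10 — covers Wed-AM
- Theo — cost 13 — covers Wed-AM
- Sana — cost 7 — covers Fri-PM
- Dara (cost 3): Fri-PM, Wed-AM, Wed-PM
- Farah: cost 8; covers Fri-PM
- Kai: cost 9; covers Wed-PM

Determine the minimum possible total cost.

This is a weighted set-cover instance.
Dara alone covers Fri-PM, Wed-AM, Wed-PM — every shift.
Total cost: 3.

3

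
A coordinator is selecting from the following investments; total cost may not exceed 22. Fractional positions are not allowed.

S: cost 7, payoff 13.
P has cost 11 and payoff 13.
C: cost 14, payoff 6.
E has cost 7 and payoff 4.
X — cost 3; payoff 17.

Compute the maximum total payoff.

43

This is a 0-1 knapsack instance.
Allowing fractional choices, the relaxed optimum would be about 43.6, but investments are indivisible.
S + E + X: cost 7 + 7 + 3 = 17 ≤ 22, payoff 13 + 4 + 17 = 34.
S + P + X: cost 7 + 11 + 3 = 21 ≤ 22, payoff 13 + 13 + 17 = 43.
P + E + X: cost 11 + 7 + 3 = 21 ≤ 22, payoff 13 + 4 + 17 = 34.
Best is S, P, and X with total payoff 43.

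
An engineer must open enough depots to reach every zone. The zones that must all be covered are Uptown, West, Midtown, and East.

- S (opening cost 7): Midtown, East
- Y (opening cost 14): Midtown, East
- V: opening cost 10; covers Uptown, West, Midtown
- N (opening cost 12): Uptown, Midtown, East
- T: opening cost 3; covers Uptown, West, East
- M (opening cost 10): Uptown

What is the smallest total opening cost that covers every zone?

This is a weighted set-cover instance.
Choose S and T: together they cover Uptown, West, Midtown, East — every zone.
Total opening cost: 7 + 3 = 10.
No cover costs less than 10.

10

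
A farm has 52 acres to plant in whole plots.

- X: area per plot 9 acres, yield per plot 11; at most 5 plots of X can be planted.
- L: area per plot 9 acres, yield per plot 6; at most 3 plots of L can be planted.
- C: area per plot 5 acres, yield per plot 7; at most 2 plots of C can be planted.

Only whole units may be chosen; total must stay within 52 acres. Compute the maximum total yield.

62

4×X and 2×C: area 46 ≤ 52, yield 4·11 + 2·7 = 58.
5×X and 1×C: area 50 ≤ 52, yield 5·11 + 1·7 = 62.
Best is 62.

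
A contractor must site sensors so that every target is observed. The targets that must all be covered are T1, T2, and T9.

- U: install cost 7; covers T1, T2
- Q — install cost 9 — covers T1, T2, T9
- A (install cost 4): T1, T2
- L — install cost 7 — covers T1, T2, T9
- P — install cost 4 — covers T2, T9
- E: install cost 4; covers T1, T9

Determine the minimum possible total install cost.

The greedy cost-per-new-target heuristic would pick A and P for 8, but a cheaper cover exists.
L alone covers T1, T2, T9 — every target.
Total install cost: 7.
No cover costs less than 7.

7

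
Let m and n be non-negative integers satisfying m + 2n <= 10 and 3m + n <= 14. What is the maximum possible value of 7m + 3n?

(m,n)=(4,2): 1·4+2·2=8≤10, 3·4+1·2=14≤14, objective 34.
(m,n)=(4,1): 1·4+2·1=6≤10, 3·4+1·1=13≤14, objective 31.
(m,n)=(3,3): 1·3+2·3=9≤10, 3·3+1·3=12≤14, objective 30.
The best lattice point is (4,2), giving 34.

34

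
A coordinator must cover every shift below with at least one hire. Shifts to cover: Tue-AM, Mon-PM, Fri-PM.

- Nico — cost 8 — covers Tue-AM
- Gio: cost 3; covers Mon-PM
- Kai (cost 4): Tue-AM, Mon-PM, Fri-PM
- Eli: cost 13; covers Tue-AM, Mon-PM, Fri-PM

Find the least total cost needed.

4

This is an integer covering problem.
Kai alone covers Tue-AM, Mon-PM, Fri-PM — every shift.
Total cost: 4.
No cover costs less than 4.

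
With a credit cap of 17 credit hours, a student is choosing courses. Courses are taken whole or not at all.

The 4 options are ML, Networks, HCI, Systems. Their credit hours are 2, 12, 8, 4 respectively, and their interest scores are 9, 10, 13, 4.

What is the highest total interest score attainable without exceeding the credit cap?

ML + HCI + Systems: credit hours 2 + 8 + 4 = 14 ≤ 17, interest score 9 + 13 + 4 = 26.
ML + HCI: credit hours 2 + 8 = 10 ≤ 17, interest score 9 + 13 = 22.
ML + Networks: credit hours 2 + 12 = 14 ≤ 17, interest score 9 + 10 = 19.
Best is ML, HCI, and Systems with total interest score 26.

26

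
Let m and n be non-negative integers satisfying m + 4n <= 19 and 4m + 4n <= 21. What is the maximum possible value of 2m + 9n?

38

The continuous relaxation peaks at (0, 4.75) with value 42.75; rounding to a feasible lattice point costs some objective.
(m,n)=(1,4): 1·1+4·4=17≤19, 4·1+4·4=20≤21, objective 38.
(m,n)=(0,4): 1·0+4·4=16≤19, 4·0+4·4=16≤21, objective 36.
No feasible integer point exceeds 38.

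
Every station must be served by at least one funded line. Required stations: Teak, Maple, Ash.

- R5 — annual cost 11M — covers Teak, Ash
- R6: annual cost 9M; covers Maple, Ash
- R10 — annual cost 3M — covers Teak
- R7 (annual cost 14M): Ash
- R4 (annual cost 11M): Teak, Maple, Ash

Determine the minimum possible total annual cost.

11

This is a weighted set-cover instance.
The greedy cost-per-new-station heuristic would pick R10 and R6 for 12, but a cheaper cover exists.
R4 alone covers Teak, Maple, Ash — every station.
Total annual cost: 11.
No cover costs less than 11.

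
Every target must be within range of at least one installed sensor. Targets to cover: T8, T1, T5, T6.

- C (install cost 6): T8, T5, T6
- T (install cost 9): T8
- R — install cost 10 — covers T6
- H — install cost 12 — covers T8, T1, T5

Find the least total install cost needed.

18

This is an integer covering problem.
Choose C and H: together they cover T8, T1, T5, T6 — every target.
Total install cost: 6 + 12 = 18.
No cover costs less than 18.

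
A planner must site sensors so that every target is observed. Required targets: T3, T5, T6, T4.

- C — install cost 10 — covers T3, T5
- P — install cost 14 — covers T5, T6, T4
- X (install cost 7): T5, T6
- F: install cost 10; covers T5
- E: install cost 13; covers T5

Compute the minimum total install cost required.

The greedy cost-per-new-target heuristic would pick X, C, and P for 31, but a cheaper cover exists.
Choose C and P: together they cover T3, T5, T6, T4 — every target.
Total install cost: 10 + 14 = 24.
No cover costs less than 24.

24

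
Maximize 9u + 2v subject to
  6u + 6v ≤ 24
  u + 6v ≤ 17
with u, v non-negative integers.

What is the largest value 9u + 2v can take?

36

(u,v)=(4,0): 6·4+6·0=24≤24, 1·4+6·0=4≤17, objective 36.
(u,v)=(3,1): 6·3+6·1=24≤24, 1·3+6·1=9≤17, objective 29.
No feasible integer point exceeds 36.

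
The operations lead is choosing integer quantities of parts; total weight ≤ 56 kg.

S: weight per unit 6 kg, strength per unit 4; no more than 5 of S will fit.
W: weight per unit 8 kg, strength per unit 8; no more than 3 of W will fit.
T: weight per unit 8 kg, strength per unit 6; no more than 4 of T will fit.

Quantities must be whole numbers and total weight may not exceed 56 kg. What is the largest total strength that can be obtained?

This is a bounded integer knapsack.
W has the best ratio (8/8); taking only W gives at most 3×8 = 24 (stopped by the supply cap of 3).
Mixing does better — 3×W and 4×T: weight 56 ≤ 56, strength 3·8 + 4·6 = 48.

48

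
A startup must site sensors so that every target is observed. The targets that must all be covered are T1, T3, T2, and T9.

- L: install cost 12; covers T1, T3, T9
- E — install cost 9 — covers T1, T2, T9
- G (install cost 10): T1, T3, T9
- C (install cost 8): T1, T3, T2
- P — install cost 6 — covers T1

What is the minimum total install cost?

17

Choose E and C: together they cover T1, T3, T2, T9 — every target.
Total install cost: 9 + 8 = 17.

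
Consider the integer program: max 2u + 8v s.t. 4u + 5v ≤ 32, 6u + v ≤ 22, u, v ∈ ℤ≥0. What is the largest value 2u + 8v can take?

48

Relaxing integrality, the LP optimum is 51.20 at (u,v) = (0, 6.4), which is not an integer point.
(u,v)=(0,6): 4·0+5·6=30≤32, 6·0+1·6=6≤22, objective 48.
(u,v)=(1,5): 4·1+5·5=29≤32, 6·1+1·5=11≤22, objective 42.
(u,v)=(0,5): 4·0+5·5=25≤32, 6·0+1·5=5≤22, objective 40.
Maximum is 48 at (u,v)=(0,6).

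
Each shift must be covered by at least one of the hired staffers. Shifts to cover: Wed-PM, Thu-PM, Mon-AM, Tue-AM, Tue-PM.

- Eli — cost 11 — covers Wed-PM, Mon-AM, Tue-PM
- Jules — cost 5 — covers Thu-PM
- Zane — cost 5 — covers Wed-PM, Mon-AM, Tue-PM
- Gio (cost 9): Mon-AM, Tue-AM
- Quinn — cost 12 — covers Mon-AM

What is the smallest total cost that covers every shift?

19

Choose Jules, Zane, and Gio: together they cover Wed-PM, Thu-PM, Mon-AM, Tue-AM, Tue-PM — every shift.
Total cost: 5 + 5 + 9 = 19.
No cover costs less than 19.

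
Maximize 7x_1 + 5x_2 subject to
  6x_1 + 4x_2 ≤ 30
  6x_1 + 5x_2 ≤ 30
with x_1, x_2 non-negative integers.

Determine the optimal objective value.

(x_1,x_2)=(5,0): 6·5+4·0=30≤30, 6·5+5·0=30≤30, objective 35.
(x_1,x_2)=(4,1): 6·4+4·1=28≤30, 6·4+5·1=29≤30, objective 33.
(x_1,x_2)=(4,0): 6·4+4·0=24≤30, 6·4+5·0=24≤30, objective 28.
The best lattice point is (5,0), giving 35.

35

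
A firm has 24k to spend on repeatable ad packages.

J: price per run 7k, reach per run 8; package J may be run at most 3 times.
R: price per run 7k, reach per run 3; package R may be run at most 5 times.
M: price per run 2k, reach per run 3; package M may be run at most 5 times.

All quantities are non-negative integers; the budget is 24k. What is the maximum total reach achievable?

31

Take 2×J and 5×M: price 24 ≤ 24, reach 2·8 + 5·3 = 31.
M has the best ratio (3/2) and is taken to its limit of 5; remaining capacity is filled optimally with the others.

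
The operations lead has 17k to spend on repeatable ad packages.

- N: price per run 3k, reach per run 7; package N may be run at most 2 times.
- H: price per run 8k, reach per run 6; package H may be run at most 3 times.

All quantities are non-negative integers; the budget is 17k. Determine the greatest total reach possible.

20

This is a bounded integer knapsack.
2×N and 1×H: price 14 ≤ 17, reach 2·7 + 1·6 = 20.
2×N: price 6 ≤ 17, reach 2·7 = 14.
Best is 20.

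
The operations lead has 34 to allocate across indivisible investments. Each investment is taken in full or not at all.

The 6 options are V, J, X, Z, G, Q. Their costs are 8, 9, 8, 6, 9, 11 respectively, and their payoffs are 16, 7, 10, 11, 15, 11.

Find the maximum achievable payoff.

53

Allowing fractional choices, the relaxed optimum would be about 55.0, but investments are indivisible.
V + Z + G + Q: cost 8 + 6 + 9 + 11 = 34 ≤ 34, payoff 16 + 11 + 15 + 11 = 53.
V + X + Z + G: cost 8 + 8 + 6 + 9 = 31 ≤ 34, payoff 16 + 10 + 11 + 15 = 52.
Best is V, Z, G, and Q with total payoff 53.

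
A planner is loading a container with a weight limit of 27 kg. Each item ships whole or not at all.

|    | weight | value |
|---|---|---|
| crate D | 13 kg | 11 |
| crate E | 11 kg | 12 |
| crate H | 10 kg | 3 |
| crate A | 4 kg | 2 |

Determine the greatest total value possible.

crate D + crate H + crate A: weight 13 + 10 + 4 = 27 ≤ 27, value 11 + 3 + 2 = 16.
crate D + crate E: weight 13 + 11 = 24 ≤ 27, value 11 + 12 = 23.
crate E + crate H + crate A: weight 11 + 10 + 4 = 25 ≤ 27, value 12 + 3 + 2 = 17.
Best is crate D and crate E with total value 23.

23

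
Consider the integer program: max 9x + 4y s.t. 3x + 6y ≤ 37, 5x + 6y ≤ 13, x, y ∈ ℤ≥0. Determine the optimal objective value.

18

The continuous relaxation peaks at (2.6, 0) with value 23.40; rounding to a feasible lattice point costs some objective.
(x,y)=(2,0) is feasible, giving 18.
(x,y)=(1,1) is feasible, giving 13.
(x,y)=(1,0) is feasible, giving 9.
No feasible integer point exceeds 18.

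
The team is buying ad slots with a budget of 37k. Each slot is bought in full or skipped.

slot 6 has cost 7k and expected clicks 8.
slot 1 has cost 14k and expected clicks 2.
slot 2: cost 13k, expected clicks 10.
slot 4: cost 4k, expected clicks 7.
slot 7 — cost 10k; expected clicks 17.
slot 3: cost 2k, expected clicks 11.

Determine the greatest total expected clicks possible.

Allowing fractional choices, the relaxed optimum would be about 53.1, but ad slots are indivisible.
slot 6 + slot 2 + slot 7 + slot 3: cost 7 + 13 + 10 + 2 = 32 ≤ 37, expected clicks 8 + 10 + 17 + 11 = 46.
slot 2 + slot 4 + slot 7 + slot 3: cost 13 + 4 + 10 + 2 = 29 ≤ 37, expected clicks 10 + 7 + 17 + 11 = 45.
slot 6 + slot 2 + slot 4 + slot 7 + slot 3: cost 7 + 13 + 4 + 10 + 2 = 36 ≤ 37, expected clicks 8 + 10 + 7 + 17 + 11 = 53.
Best is slot 6, slot 2, slot 4, slot 7, and slot 3 with total expected clicks 53.

53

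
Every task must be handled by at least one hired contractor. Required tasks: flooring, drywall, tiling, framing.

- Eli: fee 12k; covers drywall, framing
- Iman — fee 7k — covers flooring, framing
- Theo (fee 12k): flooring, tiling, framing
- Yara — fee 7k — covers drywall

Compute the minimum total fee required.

The greedy cost-per-new-task heuristic would pick Iman, Yara, and Theo for 26, but a cheaper cover exists.
Choose Theo and Yara: together they cover flooring, drywall, tiling, framing — every task.
Total fee: 12 + 7 = 19.
No cover costs less than 19.

19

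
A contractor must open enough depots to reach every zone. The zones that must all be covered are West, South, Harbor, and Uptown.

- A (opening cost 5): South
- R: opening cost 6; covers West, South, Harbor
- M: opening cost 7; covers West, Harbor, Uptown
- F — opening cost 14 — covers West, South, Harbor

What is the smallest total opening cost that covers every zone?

This is a weighted set-cover instance.
The greedy cost-per-new-zone heuristic would pick R and M for 13, but a cheaper cover exists.
Choose A and M: together they cover West, South, Harbor, Uptown — every zone.
Total opening cost: 5 + 7 = 12.
No cover costs less than 12.

12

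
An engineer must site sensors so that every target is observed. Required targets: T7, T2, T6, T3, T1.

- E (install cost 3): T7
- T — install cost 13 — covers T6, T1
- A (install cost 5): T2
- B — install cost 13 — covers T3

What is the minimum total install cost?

34

Choose E, T, A, and B: together they cover T7, T2, T6, T3, T1 — every target.
Total install cost: 3 + 13 + 5 + 13 = 34.
No cover costs less than 34.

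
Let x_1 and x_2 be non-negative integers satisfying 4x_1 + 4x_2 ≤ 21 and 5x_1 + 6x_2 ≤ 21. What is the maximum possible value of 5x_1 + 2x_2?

20

Relaxing integrality, the LP optimum is 21.00 at (x_1,x_2) = (4.2, 0), which is not an integer point.
(x_1,x_2)=(4,0): 4·4+4·0=16≤21, 5·4+6·0=20≤21, objective 20.
(x_1,x_2)=(3,1): 4·3+4·1=16≤21, 5·3+6·1=21≤21, objective 17.
The best lattice point is (4,0), giving 20.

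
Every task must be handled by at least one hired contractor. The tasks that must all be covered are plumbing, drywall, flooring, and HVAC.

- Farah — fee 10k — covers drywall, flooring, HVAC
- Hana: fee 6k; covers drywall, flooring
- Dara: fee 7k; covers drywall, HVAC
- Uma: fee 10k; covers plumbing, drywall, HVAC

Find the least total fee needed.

Choose Hana and Uma: together they cover plumbing, drywall, flooring, HVAC — every task.
Total fee: 6 + 10 = 16.
No cover costs less than 16.

16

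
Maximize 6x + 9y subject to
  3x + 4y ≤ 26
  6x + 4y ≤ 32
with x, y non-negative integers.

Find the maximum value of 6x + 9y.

57

(x,y)=(2,5): 3·2+4·5=26≤26, 6·2+4·5=32≤32, objective 57.
(x,y)=(0,6): 3·0+4·6=24≤26, 6·0+4·6=24≤32, objective 54.
(x,y)=(1,5): 3·1+4·5=23≤26, 6·1+4·5=26≤32, objective 51.
(x,y)=(2,4): 3·2+4·4=22≤26, 6·2+4·4=28≤32, objective 48.
The best lattice point is (2,5), giving 57.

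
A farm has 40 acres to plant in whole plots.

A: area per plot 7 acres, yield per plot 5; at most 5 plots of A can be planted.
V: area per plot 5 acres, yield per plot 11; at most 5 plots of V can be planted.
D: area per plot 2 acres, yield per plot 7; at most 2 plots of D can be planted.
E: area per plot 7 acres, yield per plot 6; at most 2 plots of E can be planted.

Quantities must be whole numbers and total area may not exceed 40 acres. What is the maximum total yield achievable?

75

Take 5×V, 2×D, and 1×E: area 36 ≤ 40, yield 5·11 + 2·7 + 1·6 = 75.
D has the best ratio (7/2) and is taken to its limit of 2; remaining capacity is filled optimally with the others.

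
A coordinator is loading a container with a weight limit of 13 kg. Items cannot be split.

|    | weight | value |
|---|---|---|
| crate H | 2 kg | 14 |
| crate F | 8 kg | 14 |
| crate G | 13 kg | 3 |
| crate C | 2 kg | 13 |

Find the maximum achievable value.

41

Allowing fractional choices, the relaxed optimum would be about 41.2, but items are indivisible.
crate H + crate F + crate C: weight 2 + 8 + 2 = 12 ≤ 13, value 14 + 14 + 13 = 41.
crate H + crate F: weight 2 + 8 = 10 ≤ 13, value 14 + 14 = 28.
Best is crate H, crate F, and crate C with total value 41.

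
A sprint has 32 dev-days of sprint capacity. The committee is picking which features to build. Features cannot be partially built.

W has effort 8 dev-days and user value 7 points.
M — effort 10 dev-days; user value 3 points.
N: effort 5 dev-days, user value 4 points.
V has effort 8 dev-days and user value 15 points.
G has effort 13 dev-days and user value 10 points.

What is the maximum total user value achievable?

Take W, V, and G: effort 8 + 8 + 13 = 29 ≤ 32, user value 7 + 15 + 10 = 32.
No other feasible combination does better.

32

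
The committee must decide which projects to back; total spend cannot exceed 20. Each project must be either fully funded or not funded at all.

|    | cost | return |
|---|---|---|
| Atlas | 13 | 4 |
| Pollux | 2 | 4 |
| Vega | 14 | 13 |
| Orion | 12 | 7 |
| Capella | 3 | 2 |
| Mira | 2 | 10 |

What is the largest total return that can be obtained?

This is a 0-1 knapsack instance.
Take Pollux, Vega, and Mira: cost 2 + 14 + 2 = 18 ≤ 20, return 4 + 13 + 10 = 27.
No other feasible combination does better.

27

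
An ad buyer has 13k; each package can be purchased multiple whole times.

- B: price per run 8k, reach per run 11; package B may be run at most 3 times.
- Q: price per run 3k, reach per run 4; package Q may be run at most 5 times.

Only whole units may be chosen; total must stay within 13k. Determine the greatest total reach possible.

16

This is a bounded integer knapsack.
Take 4×Q: price 12 ≤ 13, reach 4·4 = 16.
No other integer combination yields more.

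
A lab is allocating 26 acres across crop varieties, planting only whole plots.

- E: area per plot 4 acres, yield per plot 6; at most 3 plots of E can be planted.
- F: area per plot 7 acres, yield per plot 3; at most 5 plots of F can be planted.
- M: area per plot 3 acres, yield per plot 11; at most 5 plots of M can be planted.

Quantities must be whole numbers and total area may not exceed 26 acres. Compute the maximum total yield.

M has the best ratio (11/3); taking only M gives at most 5×11 = 55 (stopped by the supply cap of 5).
Mixing does better — 2×E and 5×M: area 23 ≤ 26, yield 2·6 + 5·11 = 67.

67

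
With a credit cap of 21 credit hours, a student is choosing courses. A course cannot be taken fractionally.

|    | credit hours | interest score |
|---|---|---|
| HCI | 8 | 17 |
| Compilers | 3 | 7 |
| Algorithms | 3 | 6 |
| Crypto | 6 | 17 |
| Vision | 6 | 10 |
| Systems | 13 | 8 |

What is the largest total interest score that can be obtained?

47

HCI + Compilers + Algorithms + Crypto: credit hours 8 + 3 + 3 + 6 = 20 ≤ 21, interest score 17 + 7 + 6 + 17 = 47.
HCI + Compilers + Crypto: credit hours 8 + 3 + 6 = 17 ≤ 21, interest score 17 + 7 + 17 = 41.
HCI + Crypto + Vision: credit hours 8 + 6 + 6 = 20 ≤ 21, interest score 17 + 17 + 10 = 44.
Best is HCI, Compilers, Algorithms, and Crypto with total interest score 47.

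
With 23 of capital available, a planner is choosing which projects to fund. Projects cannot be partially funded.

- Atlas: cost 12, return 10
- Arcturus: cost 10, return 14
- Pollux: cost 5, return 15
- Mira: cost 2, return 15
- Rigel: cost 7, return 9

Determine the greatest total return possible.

Allowing fractional choices, the relaxed optimum would be about 51.7, but projects are indivisible.
Arcturus + Pollux + Mira: cost 10 + 5 + 2 = 17 ≤ 23, return 14 + 15 + 15 = 44.
Atlas + Pollux + Mira: cost 12 + 5 + 2 = 19 ≤ 23, return 10 + 15 + 15 = 40.
Pollux + Mira + Rigel: cost 5 + 2 + 7 = 14 ≤ 23, return 15 + 15 + 9 = 39.
Best is Arcturus, Pollux, and Mira with total return 44.

44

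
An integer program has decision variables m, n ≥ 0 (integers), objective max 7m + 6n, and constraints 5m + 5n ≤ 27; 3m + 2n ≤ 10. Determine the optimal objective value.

30

(m,n)=(0,5): 5·0+5·5=25≤27, 3·0+2·5=10≤10, objective 30.
(m,n)=(0,4): 5·0+5·4=20≤27, 3·0+2·4=8≤10, objective 24.
Maximum is 30 at (m,n)=(0,5).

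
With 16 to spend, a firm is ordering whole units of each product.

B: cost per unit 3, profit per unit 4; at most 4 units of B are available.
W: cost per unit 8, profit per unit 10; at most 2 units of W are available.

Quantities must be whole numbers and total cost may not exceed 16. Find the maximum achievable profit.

This is a bounded integer knapsack.
2×B and 1×W: cost 14 ≤ 16, profit 2·4 + 1·10 = 18.
2×W: cost 16 ≤ 16, profit 2·10 = 20.
Best is 20.

20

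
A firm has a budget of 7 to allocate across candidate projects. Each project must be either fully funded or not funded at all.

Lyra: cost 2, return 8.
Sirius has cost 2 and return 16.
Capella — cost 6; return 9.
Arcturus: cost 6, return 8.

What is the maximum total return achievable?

This is an integer program with binary decision variables.
Allowing fractional choices, the relaxed optimum would be about 28.5, but projects are indivisible.
Sirius: cost 2 ≤ 7, return 16.
Lyra + Sirius: cost 2 + 2 = 4 ≤ 7, return 8 + 16 = 24.
Best is Lyra and Sirius with total return 24.

24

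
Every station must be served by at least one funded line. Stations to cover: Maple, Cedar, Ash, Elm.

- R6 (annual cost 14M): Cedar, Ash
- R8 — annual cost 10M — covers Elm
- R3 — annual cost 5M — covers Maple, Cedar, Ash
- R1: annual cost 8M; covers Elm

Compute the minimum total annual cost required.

Choose R3 and R1: together they cover Maple, Cedar, Ash, Elm — every station.
Total annual cost: 5 + 8 = 13.

13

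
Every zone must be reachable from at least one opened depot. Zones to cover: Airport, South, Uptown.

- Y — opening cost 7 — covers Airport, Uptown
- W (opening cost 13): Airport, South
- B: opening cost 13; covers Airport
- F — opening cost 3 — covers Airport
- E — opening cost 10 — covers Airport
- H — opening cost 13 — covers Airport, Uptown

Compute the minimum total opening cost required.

Choose Y and W: together they cover Airport, South, Uptown — every zone.
Total opening cost: 7 + 13 = 20.

20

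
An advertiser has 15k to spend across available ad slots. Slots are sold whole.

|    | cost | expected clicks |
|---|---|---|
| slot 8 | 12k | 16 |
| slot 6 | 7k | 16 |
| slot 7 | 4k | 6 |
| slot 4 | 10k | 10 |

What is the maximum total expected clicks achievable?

22

Allowing fractional choices, the relaxed optimum would be about 27.3, but ad slots are indivisible.
slot 8: cost 12 ≤ 15, expected clicks 16.
slot 6 + slot 7: cost 7 + 4 = 11 ≤ 15, expected clicks 16 + 6 = 22.
slot 6: cost 7 ≤ 15, expected clicks 16.
Best is slot 6 and slot 7 with total expected clicks 22.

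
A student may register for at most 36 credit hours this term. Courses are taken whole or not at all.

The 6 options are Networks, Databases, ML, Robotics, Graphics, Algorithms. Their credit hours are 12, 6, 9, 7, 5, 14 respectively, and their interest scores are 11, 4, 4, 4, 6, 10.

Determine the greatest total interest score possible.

27

Networks + Databases + Robotics + Graphics: credit hours 12 + 6 + 7 + 5 = 30 ≤ 36, interest score 11 + 4 + 4 + 6 = 25.
Networks + Graphics + Algorithms: credit hours 12 + 5 + 14 = 31 ≤ 36, interest score 11 + 6 + 10 = 27.
Networks + Databases + ML + Graphics: credit hours 12 + 6 + 9 + 5 = 32 ≤ 36, interest score 11 + 4 + 4 + 6 = 25.
Best is Networks, Graphics, and Algorithms with total interest score 27.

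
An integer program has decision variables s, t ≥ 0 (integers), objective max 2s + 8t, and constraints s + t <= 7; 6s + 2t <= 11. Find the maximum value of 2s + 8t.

(s,t)=(0,5): 1·0+1·5=5≤7, 6·0+2·5=10≤11, objective 40.
(s,t)=(0,4): 1·0+1·4=4≤7, 6·0+2·4=8≤11, objective 32.
No feasible integer point exceeds 40.

40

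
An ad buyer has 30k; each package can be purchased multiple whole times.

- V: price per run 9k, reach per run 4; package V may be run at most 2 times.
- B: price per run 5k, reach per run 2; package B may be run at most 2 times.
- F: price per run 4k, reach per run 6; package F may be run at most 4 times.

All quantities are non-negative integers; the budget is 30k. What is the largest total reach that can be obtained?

30

This is a bounded integer knapsack.
1×V, 1×B, and 4×F: price 30 ≤ 30, reach 1·4 + 1·2 + 4·6 = 30.
2×B and 4×F: price 26 ≤ 30, reach 2·2 + 4·6 = 28.
Best is 30.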